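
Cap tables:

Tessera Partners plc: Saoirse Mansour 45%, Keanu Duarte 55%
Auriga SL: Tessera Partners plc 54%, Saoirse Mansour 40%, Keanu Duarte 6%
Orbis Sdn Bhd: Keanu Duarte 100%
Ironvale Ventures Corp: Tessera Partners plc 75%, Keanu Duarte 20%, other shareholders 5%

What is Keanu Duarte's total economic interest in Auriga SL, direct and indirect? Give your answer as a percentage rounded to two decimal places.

35.70%

Keanu reaches Auriga along 2 paths.
Via Tessera: 55% × 54% = 29.7%.
Direct stake: 6% = 6%.
Total: 29.7% + 6% = 35.7%.
Rounded: 35.70%.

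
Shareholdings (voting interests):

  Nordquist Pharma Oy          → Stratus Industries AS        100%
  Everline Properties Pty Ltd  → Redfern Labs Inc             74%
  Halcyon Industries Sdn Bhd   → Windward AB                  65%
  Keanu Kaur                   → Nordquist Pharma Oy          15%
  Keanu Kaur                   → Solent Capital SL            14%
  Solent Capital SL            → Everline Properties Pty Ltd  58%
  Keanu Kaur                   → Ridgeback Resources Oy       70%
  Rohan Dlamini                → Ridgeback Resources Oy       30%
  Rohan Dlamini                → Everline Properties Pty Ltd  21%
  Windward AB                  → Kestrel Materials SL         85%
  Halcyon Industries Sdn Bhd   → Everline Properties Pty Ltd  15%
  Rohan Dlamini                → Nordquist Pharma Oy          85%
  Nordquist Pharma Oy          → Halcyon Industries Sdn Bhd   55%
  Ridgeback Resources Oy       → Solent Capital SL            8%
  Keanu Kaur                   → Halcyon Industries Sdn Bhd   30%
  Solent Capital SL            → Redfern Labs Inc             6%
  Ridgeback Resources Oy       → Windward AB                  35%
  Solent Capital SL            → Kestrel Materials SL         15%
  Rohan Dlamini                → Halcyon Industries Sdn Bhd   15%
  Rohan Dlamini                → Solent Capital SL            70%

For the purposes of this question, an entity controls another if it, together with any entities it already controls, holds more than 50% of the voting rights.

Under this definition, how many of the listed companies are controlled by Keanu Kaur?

Keanu holds 70% of Ridgeback, so Keanu controls Ridgeback.
No other company's threshold is met.
Keanu controls 1 company.

1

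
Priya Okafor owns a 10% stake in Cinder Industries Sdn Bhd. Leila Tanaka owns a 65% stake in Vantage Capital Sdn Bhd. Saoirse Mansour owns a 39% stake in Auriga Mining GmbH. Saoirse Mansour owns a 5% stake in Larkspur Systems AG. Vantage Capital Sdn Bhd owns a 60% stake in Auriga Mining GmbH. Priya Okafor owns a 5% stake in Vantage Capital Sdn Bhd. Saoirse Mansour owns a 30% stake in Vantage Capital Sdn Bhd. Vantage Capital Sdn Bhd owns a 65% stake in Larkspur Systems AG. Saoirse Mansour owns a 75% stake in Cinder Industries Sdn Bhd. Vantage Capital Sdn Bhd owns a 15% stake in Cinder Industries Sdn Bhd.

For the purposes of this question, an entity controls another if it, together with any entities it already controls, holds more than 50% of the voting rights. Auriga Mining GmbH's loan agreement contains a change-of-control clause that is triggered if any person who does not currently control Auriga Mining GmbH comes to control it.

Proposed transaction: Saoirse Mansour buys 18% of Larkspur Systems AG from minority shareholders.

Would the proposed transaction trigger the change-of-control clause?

No

The purchase changes only Saoirse's holdings, so Saoirse is the only person who could newly come to control Auriga.
Saoirse holds 75% of Cinder, so Saoirse controls Cinder.
In Auriga, Saoirse's side holds only 39%, not > 50%.
So before the transaction, Saoirse does not control Auriga.
After the purchase, Saoirse's direct stake in Larkspur rises to 5% + 18% = 23%.
Saoirse's side now holds 23% of Larkspur, not > 50%, so Saoirse still does not control Larkspur.
After the transaction, Saoirse's side holds 39% of Auriga, not > 50%, so Saoirse still does not control Auriga.
No new person acquires control, so the clause is not triggered.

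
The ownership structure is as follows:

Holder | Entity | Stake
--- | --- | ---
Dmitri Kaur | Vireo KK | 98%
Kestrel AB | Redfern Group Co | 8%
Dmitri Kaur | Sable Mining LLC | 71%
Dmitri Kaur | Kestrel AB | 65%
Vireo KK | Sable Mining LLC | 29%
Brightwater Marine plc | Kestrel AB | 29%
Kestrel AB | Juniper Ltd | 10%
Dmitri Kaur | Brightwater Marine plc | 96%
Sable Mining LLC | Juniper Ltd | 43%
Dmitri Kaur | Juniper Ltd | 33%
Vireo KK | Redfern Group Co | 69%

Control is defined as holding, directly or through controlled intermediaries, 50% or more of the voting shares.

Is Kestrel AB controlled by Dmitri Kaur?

Dmitri holds 96% of Brightwater, so Dmitri controls Brightwater.
Brightwater and Dmitri together hold 29% + 65% = 94% of Kestrel, so Dmitri controls Kestrel.

Yes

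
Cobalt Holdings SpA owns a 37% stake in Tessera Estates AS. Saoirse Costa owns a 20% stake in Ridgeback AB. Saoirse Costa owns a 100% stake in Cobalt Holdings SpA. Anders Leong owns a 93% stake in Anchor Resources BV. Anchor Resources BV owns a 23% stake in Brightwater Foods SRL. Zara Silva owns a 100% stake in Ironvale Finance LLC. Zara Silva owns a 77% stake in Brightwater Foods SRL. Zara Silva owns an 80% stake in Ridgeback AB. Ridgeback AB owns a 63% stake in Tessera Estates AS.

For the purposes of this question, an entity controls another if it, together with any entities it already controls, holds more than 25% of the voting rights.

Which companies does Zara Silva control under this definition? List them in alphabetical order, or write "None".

Zara holds 80% of Ridgeback, so Zara controls Ridgeback.
Zara holds 100% of Ironvale, so Zara controls Ironvale.
Zara holds 77% of Brightwater, so Zara controls Brightwater.
Ridgeback holds 63% of Tessera, so Zara controls Tessera.
No other company's threshold is met.

Brightwater Foods SRL, Ironvale Finance LLC, Ridgeback AB, Tessera Estates AS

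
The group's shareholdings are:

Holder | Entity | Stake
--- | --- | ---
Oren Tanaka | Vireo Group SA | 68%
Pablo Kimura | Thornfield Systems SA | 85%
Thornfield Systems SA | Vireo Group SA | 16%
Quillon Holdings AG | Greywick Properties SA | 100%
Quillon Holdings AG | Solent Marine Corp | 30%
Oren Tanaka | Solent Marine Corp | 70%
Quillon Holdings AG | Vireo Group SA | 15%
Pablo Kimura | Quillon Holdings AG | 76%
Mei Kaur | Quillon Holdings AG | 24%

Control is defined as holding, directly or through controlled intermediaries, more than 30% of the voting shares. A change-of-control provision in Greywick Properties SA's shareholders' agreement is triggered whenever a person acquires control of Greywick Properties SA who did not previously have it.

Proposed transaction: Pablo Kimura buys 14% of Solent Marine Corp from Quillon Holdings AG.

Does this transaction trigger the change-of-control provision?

No

The purchase adds only to Pablo's holdings (Quillon's stake shrinks), so Pablo is the only person who could newly come to control Greywick.
Pablo holds 76% of Quillon, so Pablo controls Quillon.
Quillon holds 100% of Greywick, so Pablo controls Greywick.
So Pablo already controls Greywick before the transaction.
After the purchase, Pablo holds 14% of Solent directly, and Quillon's stake falls to 16%.
Pablo controlled Greywick already, so this is not a new person acquiring control; every other person's position is unchanged or reduced.
No new person acquires control, so the clause is not triggered.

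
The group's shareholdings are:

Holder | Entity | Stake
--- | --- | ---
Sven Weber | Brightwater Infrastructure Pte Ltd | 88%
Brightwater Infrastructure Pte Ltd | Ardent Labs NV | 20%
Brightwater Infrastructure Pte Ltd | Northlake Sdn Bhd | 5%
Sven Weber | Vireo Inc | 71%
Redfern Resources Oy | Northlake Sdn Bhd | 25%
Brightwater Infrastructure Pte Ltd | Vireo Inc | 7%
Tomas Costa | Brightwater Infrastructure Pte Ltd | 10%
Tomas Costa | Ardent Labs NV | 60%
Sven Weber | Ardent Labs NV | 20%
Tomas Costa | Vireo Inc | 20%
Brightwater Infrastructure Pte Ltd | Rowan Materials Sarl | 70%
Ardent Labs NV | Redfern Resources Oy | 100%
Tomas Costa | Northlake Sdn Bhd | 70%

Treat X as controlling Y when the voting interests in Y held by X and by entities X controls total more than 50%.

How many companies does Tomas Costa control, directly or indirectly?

3

Tomas holds 60% of Ardent, so Tomas controls Ardent.
Ardent holds 100% of Redfern, so Tomas controls Redfern.
Tomas and Redfern together hold 70% + 25% = 95% of Northlake, so Tomas controls Northlake.
No other company's threshold is met.
Tomas controls 3 companies.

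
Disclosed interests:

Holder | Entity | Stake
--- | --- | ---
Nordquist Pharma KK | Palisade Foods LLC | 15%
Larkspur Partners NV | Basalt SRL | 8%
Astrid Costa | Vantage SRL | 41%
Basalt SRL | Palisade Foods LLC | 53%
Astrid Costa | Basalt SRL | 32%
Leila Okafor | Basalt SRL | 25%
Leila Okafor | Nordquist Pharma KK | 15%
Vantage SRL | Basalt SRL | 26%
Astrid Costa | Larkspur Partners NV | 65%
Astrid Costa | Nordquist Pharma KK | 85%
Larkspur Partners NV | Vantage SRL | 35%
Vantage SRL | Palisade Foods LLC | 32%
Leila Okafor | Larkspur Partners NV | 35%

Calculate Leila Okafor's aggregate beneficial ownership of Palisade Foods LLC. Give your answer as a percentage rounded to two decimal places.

22.59%

Leila reaches Palisade along 5 paths.
Via Nordquist: 15% × 15% = 2.25%.
Via Larkspur → Vantage → Basalt: 35% × 35% × 26% × 53% = 1.68805%.
Via Basalt: 25% × 53% = 13.25%.
Via Larkspur → Basalt: 35% × 8% × 53% = 1.484%.
Via Larkspur → Vantage: 35% × 35% × 32% = 3.92%.
Total: 2.25% + 1.68805% + 13.25% + 1.484% + 3.92% = 22.59205%.
Rounded: 22.59%.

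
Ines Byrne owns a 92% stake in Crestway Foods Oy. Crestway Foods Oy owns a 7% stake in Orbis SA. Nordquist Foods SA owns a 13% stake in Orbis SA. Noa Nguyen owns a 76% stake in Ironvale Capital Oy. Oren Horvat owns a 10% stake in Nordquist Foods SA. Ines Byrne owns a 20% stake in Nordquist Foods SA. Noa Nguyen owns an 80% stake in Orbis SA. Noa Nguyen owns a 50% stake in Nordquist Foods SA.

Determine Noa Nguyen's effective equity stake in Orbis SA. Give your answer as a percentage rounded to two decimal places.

86.50%

Noa reaches Orbis along 2 paths.
Direct stake: 80% = 80%.
Via Nordquist: 50% × 13% = 6.5%.
Total: 80% + 6.5% = 86.5%.
Rounded: 86.50%.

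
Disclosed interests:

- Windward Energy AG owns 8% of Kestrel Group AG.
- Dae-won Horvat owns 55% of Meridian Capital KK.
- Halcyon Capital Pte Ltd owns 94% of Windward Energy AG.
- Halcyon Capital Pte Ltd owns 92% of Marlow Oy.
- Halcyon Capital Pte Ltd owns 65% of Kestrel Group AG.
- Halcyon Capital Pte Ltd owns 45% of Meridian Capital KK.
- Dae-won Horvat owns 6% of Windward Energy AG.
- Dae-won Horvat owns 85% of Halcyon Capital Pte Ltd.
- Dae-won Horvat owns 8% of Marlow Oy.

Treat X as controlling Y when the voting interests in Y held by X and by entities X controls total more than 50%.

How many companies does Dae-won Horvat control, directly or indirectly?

Dae-won holds 85% of Halcyon, so Dae-won controls Halcyon.
Halcyon and Dae-won together hold 94% + 6% = 100% of Windward, so Dae-won controls Windward.
Dae-won and Halcyon together hold 8% + 92% = 100% of Marlow, so Dae-won controls Marlow.
Dae-won and Halcyon together hold 55% + 45% = 100% of Meridian, so Dae-won controls Meridian.
Halcyon and Windward together hold 65% + 8% = 73% of Kestrel, so Dae-won controls Kestrel.
Dae-won controls 5 companies.

5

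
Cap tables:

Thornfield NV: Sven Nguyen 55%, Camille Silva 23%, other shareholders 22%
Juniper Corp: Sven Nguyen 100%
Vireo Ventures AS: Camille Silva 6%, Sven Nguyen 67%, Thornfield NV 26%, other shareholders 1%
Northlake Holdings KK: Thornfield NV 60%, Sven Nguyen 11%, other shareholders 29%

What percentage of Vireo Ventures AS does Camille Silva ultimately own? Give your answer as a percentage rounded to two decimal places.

Camille reaches Vireo along 2 paths.
Direct stake: 6% = 6%.
Via Thornfield: 23% × 26% = 5.98%.
Total: 6% + 5.98% = 11.98%.

11.98%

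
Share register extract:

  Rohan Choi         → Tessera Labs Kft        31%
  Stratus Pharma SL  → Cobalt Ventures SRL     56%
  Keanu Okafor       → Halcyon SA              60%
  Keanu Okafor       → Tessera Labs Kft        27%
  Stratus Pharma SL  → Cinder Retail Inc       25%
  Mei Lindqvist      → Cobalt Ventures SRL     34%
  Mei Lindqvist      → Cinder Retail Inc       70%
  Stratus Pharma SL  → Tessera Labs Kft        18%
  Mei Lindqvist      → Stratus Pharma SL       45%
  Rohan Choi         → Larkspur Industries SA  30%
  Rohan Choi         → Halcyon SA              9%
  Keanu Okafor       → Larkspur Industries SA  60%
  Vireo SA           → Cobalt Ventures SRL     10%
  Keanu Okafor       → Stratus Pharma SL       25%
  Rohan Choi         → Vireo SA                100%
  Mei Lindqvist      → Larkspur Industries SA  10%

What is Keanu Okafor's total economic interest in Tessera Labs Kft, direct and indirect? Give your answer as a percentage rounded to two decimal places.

31.50%

Keanu reaches Tessera along 2 paths.
Direct stake: 27% = 27%.
Via Stratus: 25% × 18% = 4.5%.
Total: 27% + 4.5% = 31.5%.
Rounded: 31.50%.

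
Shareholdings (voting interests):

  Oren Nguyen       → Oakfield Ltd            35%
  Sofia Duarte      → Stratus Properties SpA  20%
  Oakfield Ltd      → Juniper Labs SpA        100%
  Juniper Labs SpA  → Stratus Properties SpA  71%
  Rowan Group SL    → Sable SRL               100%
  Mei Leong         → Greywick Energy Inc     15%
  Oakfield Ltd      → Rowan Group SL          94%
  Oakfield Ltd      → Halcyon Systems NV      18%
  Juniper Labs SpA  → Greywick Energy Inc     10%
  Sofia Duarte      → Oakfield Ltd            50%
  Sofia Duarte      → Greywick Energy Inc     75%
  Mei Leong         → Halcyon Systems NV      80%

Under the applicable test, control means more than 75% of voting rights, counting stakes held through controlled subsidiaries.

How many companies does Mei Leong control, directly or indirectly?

1

Mei holds 80% of Halcyon, so Mei controls Halcyon.
No other company's threshold is met.
Mei controls 1 company.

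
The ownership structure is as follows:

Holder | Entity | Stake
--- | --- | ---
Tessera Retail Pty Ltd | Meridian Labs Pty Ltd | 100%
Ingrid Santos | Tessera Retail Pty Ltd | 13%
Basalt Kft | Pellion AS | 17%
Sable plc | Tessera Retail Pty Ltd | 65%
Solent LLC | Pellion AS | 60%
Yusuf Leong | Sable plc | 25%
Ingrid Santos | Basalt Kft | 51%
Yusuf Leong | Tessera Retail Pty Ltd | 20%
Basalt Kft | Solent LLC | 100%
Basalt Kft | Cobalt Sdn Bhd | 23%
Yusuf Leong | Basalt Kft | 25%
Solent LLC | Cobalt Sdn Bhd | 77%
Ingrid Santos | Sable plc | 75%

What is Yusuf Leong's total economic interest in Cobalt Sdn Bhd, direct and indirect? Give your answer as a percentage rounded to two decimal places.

Yusuf reaches Cobalt along 2 paths.
Via Basalt: 25% × 23% = 5.75%.
Via Basalt → Solent: 25% × 100% × 77% = 19.25%.
Total: 5.75% + 19.25% = 25%.
Rounded: 25.00%.

25.00%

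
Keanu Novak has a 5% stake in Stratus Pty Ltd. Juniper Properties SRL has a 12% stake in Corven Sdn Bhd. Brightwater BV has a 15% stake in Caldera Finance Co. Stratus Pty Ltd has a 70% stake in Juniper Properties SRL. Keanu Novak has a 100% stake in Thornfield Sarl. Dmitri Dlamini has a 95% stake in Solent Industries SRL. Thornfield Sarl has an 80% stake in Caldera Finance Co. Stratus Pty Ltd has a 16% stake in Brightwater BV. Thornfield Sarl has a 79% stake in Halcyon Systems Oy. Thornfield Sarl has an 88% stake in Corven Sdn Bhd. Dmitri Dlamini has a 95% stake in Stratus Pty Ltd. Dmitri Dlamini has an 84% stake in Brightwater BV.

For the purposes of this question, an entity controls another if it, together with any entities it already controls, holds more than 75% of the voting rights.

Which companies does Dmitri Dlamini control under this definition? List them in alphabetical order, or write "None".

Brightwater BV, Solent Industries SRL, Stratus Pty Ltd

Dmitri holds 95% of Stratus, so Dmitri controls Stratus.
Dmitri holds 95% of Solent, so Dmitri controls Solent.
Dmitri and Stratus together hold 84% + 16% = 100% of Brightwater, so Dmitri controls Brightwater.
No other company's threshold is met.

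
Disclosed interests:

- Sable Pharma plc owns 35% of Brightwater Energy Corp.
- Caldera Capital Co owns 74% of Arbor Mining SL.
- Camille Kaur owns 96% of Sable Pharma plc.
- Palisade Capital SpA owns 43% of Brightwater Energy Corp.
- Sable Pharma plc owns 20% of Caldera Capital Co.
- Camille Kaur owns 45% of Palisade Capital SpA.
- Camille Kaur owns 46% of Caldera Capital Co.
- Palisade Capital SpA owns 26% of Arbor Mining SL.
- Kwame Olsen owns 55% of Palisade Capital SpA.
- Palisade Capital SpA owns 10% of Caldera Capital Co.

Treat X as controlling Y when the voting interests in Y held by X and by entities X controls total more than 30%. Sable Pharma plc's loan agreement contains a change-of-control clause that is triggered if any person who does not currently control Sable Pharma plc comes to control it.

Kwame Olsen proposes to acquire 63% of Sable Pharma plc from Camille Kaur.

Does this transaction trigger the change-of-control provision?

Yes

The purchase adds only to Kwame's holdings (Camille's stake shrinks), so Kwame is the only person who could newly come to control Sable.
Kwame holds 55% of Palisade, so Kwame controls Palisade.
Palisade holds 43% of Brightwater, so Kwame controls Brightwater.
Neither Kwame nor any entity Kwame controls holds any voting interest in Sable.
So before the transaction, Kwame does not control Sable.
After the purchase, Kwame holds 63% of Sable directly, and Camille's stake falls to 33%.
Kwame holds 63% of Sable, so Kwame controls Sable.
Kwame did not control Sable before and does after, so the clause is triggered.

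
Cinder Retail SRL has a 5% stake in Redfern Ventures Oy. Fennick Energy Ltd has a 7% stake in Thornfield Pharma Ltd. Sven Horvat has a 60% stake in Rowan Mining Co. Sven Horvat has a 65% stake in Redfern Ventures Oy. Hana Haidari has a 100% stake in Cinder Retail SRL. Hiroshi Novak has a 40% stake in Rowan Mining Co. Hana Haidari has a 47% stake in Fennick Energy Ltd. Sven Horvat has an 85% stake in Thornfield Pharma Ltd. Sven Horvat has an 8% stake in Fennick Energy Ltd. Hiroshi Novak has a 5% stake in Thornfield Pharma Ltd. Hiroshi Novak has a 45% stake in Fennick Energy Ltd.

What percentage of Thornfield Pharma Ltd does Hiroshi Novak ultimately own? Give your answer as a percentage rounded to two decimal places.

8.15%

Hiroshi reaches Thornfield along 2 paths.
Via Fennick: 45% × 7% = 3.15%.
Direct stake: 5% = 5%.
Total: 3.15% + 5% = 8.15%.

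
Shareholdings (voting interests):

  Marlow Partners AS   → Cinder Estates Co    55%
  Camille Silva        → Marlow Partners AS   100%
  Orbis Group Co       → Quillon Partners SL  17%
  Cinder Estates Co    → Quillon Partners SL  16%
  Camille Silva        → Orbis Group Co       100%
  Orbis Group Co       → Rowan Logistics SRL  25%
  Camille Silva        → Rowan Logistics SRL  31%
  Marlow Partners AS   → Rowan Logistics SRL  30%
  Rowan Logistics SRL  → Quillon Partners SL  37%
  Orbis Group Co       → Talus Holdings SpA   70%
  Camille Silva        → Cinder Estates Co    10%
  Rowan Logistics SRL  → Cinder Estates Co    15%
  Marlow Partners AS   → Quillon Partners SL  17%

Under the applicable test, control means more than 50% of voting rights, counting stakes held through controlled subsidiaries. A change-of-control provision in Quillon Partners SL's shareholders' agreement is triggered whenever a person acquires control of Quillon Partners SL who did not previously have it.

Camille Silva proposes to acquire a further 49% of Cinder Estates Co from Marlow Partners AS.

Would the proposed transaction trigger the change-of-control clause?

The purchase adds only to Camille's holdings (Marlow's stake shrinks), so Camille is the only person who could newly come to control Quillon.
Camille holds 100% of Marlow, so Camille controls Marlow.
Camille holds 100% of Orbis, so Camille controls Orbis.
Marlow and Camille and Orbis together hold 30% + 31% + 25% = 86% of Rowan, so Camille controls Rowan.
Marlow and Rowan and Camille together hold 55% + 15% + 10% = 80% of Cinder, so Camille controls Cinder.
Cinder and Marlow and Rowan and Orbis together hold 16% + 17% + 37% + 17% = 87% of Quillon, so Camille controls Quillon.
So Camille already controls Quillon before the transaction.
After the purchase, Camille's direct stake in Cinder rises to 10% + 49% = 59%, and Marlow's stake falls to 6%.
Camille controlled Quillon already, so this is not a new person acquiring control; every other person's position is unchanged or reduced.
No new person acquires control, so the clause is not triggered.

No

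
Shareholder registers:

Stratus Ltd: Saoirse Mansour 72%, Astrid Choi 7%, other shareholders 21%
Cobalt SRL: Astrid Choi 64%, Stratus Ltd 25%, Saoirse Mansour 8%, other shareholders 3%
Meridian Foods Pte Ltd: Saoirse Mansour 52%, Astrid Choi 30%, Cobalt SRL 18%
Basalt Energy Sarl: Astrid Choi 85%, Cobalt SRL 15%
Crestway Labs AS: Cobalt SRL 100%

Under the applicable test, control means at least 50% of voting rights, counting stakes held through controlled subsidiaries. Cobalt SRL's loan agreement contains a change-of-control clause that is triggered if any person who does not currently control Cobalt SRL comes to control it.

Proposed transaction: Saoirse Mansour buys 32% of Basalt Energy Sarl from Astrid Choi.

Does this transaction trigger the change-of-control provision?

The purchase adds only to Saoirse's holdings (Astrid's stake shrinks), so Saoirse is the only person who could newly come to control Cobalt.
Saoirse holds 72% of Stratus, so Saoirse controls Stratus.
Saoirse holds 52% of Meridian, so Saoirse controls Meridian.
In Cobalt, Saoirse's side holds only 25% + 8% = 33%, not ≥ 50%.
So before the transaction, Saoirse does not control Cobalt.
After the purchase, Saoirse holds 32% of Basalt directly, and Astrid's stake falls to 53%.
Saoirse's side now holds 32% of Basalt, not ≥ 50%, so Saoirse still does not control Basalt.
After the transaction, Saoirse's side holds 25% + 8% = 33% of Cobalt, not ≥ 50%, so Saoirse still does not control Cobalt.
No new person acquires control, so the clause is not triggered.

No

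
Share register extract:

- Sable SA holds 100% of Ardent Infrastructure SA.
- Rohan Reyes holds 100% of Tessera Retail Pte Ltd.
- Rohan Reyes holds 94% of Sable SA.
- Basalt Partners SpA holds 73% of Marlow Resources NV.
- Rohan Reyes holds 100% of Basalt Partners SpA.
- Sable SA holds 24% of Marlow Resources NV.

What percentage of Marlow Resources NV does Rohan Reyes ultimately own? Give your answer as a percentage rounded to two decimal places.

Rohan reaches Marlow along 2 paths.
Via Basalt: 100% × 73% = 73%.
Via Sable: 94% × 24% = 22.56%.
Total: 73% + 22.56% = 95.56%.

95.56%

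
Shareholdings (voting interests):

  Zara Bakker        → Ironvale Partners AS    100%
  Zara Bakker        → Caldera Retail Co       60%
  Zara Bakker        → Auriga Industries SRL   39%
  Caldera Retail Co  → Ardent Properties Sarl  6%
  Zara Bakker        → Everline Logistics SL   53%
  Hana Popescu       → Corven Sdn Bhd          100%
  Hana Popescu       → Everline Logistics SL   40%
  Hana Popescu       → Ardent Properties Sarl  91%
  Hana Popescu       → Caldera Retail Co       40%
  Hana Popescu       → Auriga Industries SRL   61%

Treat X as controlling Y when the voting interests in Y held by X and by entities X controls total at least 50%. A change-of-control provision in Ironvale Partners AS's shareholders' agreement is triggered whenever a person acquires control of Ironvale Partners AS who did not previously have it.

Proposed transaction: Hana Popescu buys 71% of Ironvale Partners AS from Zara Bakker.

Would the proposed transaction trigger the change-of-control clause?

Yes

The purchase adds only to Hana's holdings (Zara's stake shrinks), so Hana is the only person who could newly come to control Ironvale.
Hana holds 61% of Auriga, so Hana controls Auriga.
Hana holds 100% of Corven, so Hana controls Corven.
Hana holds 91% of Ardent, so Hana controls Ardent.
Neither Hana nor any entity Hana controls holds any voting interest in Ironvale.
So before the transaction, Hana does not control Ironvale.
After the purchase, Hana holds 71% of Ironvale directly, and Zara's stake falls to 29%.
Hana holds 71% of Ironvale, so Hana controls Ironvale.
Hana did not control Ironvale before and does after, so the clause is triggered.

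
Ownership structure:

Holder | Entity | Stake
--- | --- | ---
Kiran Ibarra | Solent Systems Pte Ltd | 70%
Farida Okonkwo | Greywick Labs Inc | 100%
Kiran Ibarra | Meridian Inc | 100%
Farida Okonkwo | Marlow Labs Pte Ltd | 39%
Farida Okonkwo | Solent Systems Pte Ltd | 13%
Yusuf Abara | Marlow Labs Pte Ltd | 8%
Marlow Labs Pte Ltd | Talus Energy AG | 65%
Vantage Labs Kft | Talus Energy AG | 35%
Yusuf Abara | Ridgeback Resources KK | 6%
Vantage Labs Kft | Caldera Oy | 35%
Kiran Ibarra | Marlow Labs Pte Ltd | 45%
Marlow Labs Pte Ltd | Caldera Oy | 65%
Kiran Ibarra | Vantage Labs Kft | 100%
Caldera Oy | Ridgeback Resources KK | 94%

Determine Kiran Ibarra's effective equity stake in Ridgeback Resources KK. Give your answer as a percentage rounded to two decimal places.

Kiran reaches Ridgeback along 2 paths.
Via Marlow → Caldera: 45% × 65% × 94% = 27.495%.
Via Vantage → Caldera: 100% × 35% × 94% = 32.9%.
Total: 27.495% + 32.9% = 60.395%.
Rounded: 60.40%.

60.40%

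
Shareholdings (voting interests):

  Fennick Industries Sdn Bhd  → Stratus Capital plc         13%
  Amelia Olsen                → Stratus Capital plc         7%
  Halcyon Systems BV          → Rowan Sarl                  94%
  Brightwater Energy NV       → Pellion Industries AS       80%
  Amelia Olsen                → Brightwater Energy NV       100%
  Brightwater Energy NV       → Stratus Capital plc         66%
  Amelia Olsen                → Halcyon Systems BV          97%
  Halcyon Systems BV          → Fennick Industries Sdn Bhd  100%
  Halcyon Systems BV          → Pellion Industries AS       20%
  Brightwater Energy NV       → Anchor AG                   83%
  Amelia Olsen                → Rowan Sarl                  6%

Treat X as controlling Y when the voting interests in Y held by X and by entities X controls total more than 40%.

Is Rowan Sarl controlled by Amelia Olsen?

Amelia holds 97% of Halcyon, so Amelia controls Halcyon.
Amelia and Halcyon together hold 6% + 94% = 100% of Rowan, so Amelia controls Rowan.

Yes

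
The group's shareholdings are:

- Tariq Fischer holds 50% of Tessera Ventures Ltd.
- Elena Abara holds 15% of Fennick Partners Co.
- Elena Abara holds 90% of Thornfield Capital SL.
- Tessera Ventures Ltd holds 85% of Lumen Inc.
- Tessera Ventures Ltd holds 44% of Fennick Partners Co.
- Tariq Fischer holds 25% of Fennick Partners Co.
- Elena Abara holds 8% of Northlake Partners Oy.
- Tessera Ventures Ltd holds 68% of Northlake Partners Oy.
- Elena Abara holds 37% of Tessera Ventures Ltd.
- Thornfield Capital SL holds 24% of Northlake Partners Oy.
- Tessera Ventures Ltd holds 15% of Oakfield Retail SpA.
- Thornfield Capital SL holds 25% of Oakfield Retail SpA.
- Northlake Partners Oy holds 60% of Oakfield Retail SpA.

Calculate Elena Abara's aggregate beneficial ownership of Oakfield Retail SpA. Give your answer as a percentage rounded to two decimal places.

60.91%

Elena reaches Oakfield along 5 paths.
Via Thornfield → Northlake: 90% × 24% × 60% = 12.96%.
Via Tessera → Northlake: 37% × 68% × 60% = 15.096%.
Via Northlake: 8% × 60% = 4.8%.
Via Thornfield: 90% × 25% = 22.5%.
Via Tessera: 37% × 15% = 5.55%.
Total: 12.96% + 15.096% + 4.8% + 22.5% + 5.55% = 60.906%.
Rounded: 60.91%.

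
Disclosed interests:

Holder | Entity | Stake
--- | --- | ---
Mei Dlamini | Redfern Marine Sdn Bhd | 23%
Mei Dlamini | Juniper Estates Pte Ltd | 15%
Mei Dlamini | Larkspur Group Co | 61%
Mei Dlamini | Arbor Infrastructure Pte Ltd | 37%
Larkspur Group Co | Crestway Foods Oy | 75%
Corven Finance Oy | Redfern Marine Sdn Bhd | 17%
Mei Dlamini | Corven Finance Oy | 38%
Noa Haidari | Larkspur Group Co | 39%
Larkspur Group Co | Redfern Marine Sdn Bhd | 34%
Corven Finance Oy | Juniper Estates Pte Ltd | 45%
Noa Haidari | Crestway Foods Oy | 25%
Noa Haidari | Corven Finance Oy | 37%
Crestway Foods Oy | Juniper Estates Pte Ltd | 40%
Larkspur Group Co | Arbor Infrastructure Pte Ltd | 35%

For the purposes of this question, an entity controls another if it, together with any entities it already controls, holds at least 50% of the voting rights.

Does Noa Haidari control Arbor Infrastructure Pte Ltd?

Noa's largest direct stake is 39% in Larkspur, which does not meet the threshold, so Noa controls no company.
Neither Noa nor any entity Noa controls holds any voting interest in Arbor.
So Noa does not control Arbor.

No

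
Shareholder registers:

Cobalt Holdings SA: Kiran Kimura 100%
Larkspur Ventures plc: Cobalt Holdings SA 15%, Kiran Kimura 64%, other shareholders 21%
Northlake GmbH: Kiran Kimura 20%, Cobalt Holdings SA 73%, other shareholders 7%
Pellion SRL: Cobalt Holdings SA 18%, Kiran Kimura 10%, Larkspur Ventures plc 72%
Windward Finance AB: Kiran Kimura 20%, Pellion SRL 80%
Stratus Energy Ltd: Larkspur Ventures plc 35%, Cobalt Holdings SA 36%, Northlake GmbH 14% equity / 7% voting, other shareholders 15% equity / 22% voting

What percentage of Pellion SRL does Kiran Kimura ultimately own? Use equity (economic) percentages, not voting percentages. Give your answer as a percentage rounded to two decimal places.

84.88%

Kiran reaches Pellion along 4 paths.
Via Cobalt: 100% × 18% = 18%.
Direct stake: 10% = 10%.
Via Cobalt → Larkspur: 100% × 15% × 72% = 10.8%.
Via Larkspur: 64% × 72% = 46.08%.
Total: 18% + 10% + 10.8% + 46.08% = 84.88%.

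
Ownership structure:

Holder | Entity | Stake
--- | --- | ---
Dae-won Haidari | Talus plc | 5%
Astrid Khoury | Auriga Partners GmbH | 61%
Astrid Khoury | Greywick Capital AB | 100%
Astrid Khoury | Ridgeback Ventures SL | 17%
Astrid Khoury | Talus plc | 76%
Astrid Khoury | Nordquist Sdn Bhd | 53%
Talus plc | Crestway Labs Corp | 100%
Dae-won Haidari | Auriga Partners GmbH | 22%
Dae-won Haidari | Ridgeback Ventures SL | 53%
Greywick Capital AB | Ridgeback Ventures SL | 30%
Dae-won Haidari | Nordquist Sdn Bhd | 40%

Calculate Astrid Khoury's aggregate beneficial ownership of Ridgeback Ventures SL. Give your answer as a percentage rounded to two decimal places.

47.00%

Astrid reaches Ridgeback along 2 paths.
Via Greywick: 100% × 30% = 30%.
Direct stake: 17% = 17%.
Total: 30% + 17% = 47%.
Rounded: 47.00%.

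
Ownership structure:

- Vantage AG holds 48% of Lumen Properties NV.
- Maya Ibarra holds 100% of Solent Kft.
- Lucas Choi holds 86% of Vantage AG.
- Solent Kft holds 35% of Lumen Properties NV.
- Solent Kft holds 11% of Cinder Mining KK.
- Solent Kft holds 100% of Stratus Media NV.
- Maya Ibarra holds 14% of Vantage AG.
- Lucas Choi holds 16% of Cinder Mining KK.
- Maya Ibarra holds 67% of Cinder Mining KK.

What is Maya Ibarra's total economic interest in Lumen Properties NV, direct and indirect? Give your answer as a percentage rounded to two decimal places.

Maya reaches Lumen along 2 paths.
Via Vantage: 14% × 48% = 6.72%.
Via Solent: 100% × 35% = 35%.
Total: 6.72% + 35% = 41.72%.

41.72%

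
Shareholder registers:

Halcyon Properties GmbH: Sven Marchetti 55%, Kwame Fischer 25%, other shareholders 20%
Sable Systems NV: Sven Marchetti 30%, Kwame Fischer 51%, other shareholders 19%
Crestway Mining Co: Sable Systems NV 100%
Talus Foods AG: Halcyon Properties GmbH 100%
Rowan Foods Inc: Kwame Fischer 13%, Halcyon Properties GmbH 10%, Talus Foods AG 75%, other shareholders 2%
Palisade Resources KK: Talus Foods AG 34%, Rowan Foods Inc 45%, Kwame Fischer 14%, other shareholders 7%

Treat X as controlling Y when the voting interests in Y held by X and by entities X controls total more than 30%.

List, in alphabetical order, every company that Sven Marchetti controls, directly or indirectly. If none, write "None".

Halcyon Properties GmbH, Palisade Resources KK, Rowan Foods Inc, Talus Foods AG

Sven holds 55% of Halcyon, so Sven controls Halcyon.
Halcyon holds 100% of Talus, so Sven controls Talus.
Halcyon and Talus together hold 10% + 75% = 85% of Rowan, so Sven controls Rowan.
Talus and Rowan together hold 34% + 45% = 79% of Palisade, so Sven controls Palisade.
No other company's threshold is met.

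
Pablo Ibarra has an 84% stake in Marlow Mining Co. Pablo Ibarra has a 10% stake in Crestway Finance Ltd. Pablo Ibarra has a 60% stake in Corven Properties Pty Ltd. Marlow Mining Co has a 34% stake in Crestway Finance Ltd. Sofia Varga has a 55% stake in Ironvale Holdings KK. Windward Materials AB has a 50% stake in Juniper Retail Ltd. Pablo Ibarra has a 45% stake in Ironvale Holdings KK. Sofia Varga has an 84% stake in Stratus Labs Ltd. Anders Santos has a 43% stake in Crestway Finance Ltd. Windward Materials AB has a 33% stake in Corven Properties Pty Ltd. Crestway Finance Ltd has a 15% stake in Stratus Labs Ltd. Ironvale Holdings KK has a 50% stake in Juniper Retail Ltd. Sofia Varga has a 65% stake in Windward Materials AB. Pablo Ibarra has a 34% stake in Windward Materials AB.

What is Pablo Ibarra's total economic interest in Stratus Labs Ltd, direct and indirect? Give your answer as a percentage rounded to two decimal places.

Pablo reaches Stratus along 2 paths.
Via Crestway: 10% × 15% = 1.5%.
Via Marlow → Crestway: 84% × 34% × 15% = 4.284%.
Total: 1.5% + 4.284% = 5.784%.
Rounded: 5.78%.

5.78%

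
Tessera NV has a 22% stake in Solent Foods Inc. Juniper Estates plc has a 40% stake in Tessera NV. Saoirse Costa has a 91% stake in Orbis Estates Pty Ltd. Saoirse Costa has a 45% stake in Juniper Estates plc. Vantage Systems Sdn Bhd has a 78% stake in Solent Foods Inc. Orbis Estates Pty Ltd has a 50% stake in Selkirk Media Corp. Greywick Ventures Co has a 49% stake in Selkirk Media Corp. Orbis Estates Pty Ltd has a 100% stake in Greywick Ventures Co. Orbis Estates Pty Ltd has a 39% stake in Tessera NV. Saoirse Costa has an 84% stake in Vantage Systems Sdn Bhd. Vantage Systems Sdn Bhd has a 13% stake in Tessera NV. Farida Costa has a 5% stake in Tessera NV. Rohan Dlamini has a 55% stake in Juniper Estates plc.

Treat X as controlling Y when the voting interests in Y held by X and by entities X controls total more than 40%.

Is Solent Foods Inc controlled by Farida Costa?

No

Farida's largest direct stake is 5% in Tessera, which does not meet the threshold, so Farida controls no company.
Neither Farida nor any entity Farida controls holds any voting interest in Solent.
So Farida does not control Solent.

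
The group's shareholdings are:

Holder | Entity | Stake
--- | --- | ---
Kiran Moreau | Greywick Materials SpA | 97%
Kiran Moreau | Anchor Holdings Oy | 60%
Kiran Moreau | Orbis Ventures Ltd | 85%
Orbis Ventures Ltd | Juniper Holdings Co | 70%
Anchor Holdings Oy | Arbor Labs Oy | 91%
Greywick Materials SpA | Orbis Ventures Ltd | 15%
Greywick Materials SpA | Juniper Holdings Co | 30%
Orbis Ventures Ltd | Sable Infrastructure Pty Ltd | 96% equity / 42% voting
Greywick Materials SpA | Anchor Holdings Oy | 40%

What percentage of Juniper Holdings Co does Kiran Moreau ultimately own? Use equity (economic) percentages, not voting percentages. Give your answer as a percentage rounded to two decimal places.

Kiran reaches Juniper along 3 paths.
Via Greywick: 97% × 30% = 29.1%.
Via Orbis: 85% × 70% = 59.5%.
Via Greywick → Orbis: 97% × 15% × 70% = 10.185%.
Total: 29.1% + 59.5% + 10.185% = 98.785%.
Rounded: 98.79%.

98.79%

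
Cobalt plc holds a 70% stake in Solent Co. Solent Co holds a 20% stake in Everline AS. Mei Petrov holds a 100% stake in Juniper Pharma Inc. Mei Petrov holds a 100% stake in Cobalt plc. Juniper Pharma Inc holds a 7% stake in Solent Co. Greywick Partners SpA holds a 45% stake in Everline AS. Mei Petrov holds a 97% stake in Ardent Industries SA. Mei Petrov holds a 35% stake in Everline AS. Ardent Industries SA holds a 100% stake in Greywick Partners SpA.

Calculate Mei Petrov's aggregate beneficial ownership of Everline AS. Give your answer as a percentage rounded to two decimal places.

94.05%

Mei reaches Everline along 4 paths.
Via Ardent → Greywick: 97% × 100% × 45% = 43.65%.
Direct stake: 35% = 35%.
Via Cobalt → Solent: 100% × 70% × 20% = 14%.
Via Juniper → Solent: 100% × 7% × 20% = 1.4%.
Total: 43.65% + 35% + 14% + 1.4% = 94.05%.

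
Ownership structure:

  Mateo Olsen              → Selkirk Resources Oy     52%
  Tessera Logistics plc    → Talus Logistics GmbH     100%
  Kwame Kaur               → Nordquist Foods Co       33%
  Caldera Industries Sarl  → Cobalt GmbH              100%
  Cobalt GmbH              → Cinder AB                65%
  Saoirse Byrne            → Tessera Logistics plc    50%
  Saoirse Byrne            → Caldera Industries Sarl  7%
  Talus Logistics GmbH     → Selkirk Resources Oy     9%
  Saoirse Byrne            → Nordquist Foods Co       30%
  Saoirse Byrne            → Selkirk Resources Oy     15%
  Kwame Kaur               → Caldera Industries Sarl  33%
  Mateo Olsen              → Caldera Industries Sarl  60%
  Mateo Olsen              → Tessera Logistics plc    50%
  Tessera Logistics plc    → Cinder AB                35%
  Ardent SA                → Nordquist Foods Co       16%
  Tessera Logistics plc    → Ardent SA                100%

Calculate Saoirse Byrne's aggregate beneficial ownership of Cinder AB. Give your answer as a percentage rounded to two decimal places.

22.05%

Saoirse reaches Cinder along 2 paths.
Via Tessera: 50% × 35% = 17.5%.
Via Caldera → Cobalt: 7% × 100% × 65% = 4.55%.
Total: 17.5% + 4.55% = 22.05%.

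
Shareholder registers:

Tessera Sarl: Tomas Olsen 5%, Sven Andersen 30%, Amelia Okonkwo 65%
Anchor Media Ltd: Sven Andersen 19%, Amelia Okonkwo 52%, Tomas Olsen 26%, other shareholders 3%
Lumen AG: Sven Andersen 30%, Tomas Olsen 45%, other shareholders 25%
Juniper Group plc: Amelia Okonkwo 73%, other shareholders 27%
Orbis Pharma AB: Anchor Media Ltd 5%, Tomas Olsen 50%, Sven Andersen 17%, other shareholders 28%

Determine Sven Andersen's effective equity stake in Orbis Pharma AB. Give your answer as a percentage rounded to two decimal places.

Sven reaches Orbis along 2 paths.
Via Anchor: 19% × 5% = 0.95%.
Direct stake: 17% = 17%.
Total: 0.95% + 17% = 17.95%.

17.95%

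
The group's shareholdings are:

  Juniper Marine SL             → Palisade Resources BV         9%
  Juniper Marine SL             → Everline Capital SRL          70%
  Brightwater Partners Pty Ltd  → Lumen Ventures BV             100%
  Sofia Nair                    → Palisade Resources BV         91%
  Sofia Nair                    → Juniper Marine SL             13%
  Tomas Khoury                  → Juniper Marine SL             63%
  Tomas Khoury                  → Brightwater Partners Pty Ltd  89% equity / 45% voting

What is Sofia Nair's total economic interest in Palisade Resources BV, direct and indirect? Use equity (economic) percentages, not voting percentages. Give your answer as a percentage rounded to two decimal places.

92.17%

Sofia reaches Palisade along 2 paths.
Via Juniper: 13% × 9% = 1.17%.
Direct stake: 91% = 91%.
Total: 1.17% + 91% = 92.17%.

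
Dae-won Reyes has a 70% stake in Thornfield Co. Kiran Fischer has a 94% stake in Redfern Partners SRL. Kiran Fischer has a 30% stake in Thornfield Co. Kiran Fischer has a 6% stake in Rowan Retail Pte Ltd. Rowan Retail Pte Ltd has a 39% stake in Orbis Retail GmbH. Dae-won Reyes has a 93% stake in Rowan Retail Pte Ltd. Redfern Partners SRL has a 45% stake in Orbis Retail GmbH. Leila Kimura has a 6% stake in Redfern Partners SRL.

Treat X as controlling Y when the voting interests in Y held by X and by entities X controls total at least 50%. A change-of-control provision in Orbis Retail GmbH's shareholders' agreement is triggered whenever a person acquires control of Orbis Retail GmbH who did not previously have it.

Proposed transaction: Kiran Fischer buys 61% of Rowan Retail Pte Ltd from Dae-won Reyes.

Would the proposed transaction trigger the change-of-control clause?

Yes

The purchase adds only to Kiran's holdings (Dae-won's stake shrinks), so Kiran is the only person who could newly come to control Orbis.
Kiran holds 94% of Redfern, so Kiran controls Redfern.
In Orbis, Kiran's side holds only 45%, not ≥ 50%.
So before the transaction, Kiran does not control Orbis.
After the purchase, Kiran's direct stake in Rowan rises to 6% + 61% = 67%, and Dae-won's stake falls to 32%.
Kiran holds 67% of Rowan, so Kiran controls Rowan.
Rowan and Redfern together hold 39% + 45% = 84% of Orbis, so Kiran controls Orbis.
Kiran did not control Orbis before and does after, so the clause is triggered.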